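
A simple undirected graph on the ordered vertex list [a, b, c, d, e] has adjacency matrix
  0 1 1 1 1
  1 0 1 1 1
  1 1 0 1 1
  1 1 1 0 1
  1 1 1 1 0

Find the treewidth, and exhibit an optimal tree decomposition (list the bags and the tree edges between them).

Treewidth 4.
Bags: B1 = {a, b, c, d, e}
Tree: (single bag)

A single bag containing all 5 vertices is trivially a valid decomposition of width 4. For the lower bound, the 5 vertices {a, b, c, d, e} are pairwise adjacent, and any tree decomposition puts a clique entirely inside one bag — forcing width ≥ 4. Therefore the treewidth is 4.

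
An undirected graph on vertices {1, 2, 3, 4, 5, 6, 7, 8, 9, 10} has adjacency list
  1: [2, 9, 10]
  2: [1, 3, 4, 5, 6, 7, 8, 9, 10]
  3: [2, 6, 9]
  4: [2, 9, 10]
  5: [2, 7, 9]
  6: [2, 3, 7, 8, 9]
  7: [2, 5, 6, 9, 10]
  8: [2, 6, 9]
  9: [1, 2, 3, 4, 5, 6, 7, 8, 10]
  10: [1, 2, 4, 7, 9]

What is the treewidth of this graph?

A width-3 tree decomposition is:
Bags: B1 = {2, 6, 8, 9}  B2 = {2, 3, 6, 9}  B3 = {2, 6, 7, 9}  B4 = {2, 7, 9, 10}  B5 = {2, 5, 7, 9}  B6 = {1, 2, 9, 10}  B7 = {2, 4, 9, 10}
Tree: B1–B2, B1–B3, B3–B4, B3–B5, B4–B6, B4–B7
Every bag has size at most 4, so the width is 4 − 1 = 3 and tw(G) ≤ 3. Conversely, {1, 2, 9, 10} is a clique of size 4, and the vertices of any clique must share a bag in every tree decomposition; so some bag has ≥ 4 vertices and tw(G) ≥ 3. Hence tw(G) = 3 exactly.

3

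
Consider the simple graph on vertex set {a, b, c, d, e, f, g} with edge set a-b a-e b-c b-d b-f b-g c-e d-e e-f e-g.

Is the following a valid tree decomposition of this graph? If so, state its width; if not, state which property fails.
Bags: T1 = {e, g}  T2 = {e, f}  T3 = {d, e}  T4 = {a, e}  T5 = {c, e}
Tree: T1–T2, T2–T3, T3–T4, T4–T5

No — vertex b appears in no bag.

A tree decomposition must satisfy three properties: every vertex lies in some bag; for every edge, both endpoints lie together in some bag; and for every vertex, the bags containing it form a connected subtree. Here vertex b appears in no bag, so the decomposition is invalid.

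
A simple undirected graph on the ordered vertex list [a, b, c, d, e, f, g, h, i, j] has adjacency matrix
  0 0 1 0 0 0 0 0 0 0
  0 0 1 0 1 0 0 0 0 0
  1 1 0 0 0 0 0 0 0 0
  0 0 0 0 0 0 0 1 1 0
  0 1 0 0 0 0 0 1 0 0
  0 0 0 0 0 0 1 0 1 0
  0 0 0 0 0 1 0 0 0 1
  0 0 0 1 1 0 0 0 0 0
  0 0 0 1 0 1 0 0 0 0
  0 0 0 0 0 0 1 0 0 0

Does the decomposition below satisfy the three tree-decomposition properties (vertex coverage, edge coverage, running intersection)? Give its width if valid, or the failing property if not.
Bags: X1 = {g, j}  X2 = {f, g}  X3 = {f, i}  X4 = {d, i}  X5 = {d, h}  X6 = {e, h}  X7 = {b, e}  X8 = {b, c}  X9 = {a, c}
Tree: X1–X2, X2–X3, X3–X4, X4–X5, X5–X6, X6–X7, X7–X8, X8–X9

Yes; width 1.

Every vertex of G appears in some bag (union = {a, b, c, d, e, f, g, h, i, j}); every edge is covered by a bag; and for each vertex v the set of bags containing v is connected in the bag tree. The decomposition is therefore valid. The largest bag has 2 vertices, so the width is 1.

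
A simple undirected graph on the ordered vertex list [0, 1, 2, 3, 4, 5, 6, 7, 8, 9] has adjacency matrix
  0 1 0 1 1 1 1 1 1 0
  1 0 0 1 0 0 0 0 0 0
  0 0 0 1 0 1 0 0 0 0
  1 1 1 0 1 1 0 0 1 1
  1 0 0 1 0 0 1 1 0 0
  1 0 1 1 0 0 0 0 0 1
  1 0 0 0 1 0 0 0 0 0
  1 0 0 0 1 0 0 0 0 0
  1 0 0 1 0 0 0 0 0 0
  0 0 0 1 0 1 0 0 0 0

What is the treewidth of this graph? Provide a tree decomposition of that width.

Each bag holds 3 vertices, so the decomposition has width 2, which upper-bounds the treewidth. For the lower bound, the 3 vertices {0, 3, 8} are pairwise adjacent, and any tree decomposition puts a clique entirely inside one bag — forcing width ≥ 2. Therefore the treewidth is 2.

Treewidth 2.
One optimal decomposition is:
Bags: B1 = {0, 3, 5}  B2 = {0, 1, 3}  B3 = {2, 3, 5}  B4 = {0, 3, 8}  B5 = {0, 3, 4}  B6 = {0, 4, 6}  B7 = {0, 4, 7}  B8 = {3, 5, 9}
Tree: B1–B2, B1–B3, B2–B4, B1–B5, B5–B6, B5–B7, B3–B8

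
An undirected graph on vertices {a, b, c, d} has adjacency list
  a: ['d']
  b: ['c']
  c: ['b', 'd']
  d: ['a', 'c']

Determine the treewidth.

A width-1 tree decomposition is:
Bags: B1 = {a, d}  B2 = {c, d}  B3 = {b, c}
Tree: B1–B2, B2–B3
The largest bag has 2 vertices, giving width 1; this decomposition certifies tw(G) ≤ 1. Any graph with an edge has treewidth ≥ 1, and G has the edge a–d. The upper and lower bounds meet at 1, so that is the treewidth.

1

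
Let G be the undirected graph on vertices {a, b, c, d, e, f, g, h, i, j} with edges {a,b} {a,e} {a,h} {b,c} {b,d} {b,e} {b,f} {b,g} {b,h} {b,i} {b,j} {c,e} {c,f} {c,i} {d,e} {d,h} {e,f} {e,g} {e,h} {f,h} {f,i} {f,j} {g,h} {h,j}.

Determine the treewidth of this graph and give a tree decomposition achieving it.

Each bag holds 4 vertices, so the decomposition has width 3, which upper-bounds the treewidth. For the lower bound, the 4 vertices {b, f, h, j} are pairwise adjacent, and any tree decomposition puts a clique entirely inside one bag — forcing width ≥ 3. Therefore the treewidth is 3.

Treewidth 3.
One such decomposition:
Bags: B1 = {b, e, g, h}  B2 = {b, d, e, h}  B3 = {b, e, f, h}  B4 = {b, f, h, j}  B5 = {a, b, e, h}  B6 = {b, c, e, f}  B7 = {b, c, f, i}
Tree: B1–B2, B2–B3, B3–B4, B1–B5, B3–B6, B6–B7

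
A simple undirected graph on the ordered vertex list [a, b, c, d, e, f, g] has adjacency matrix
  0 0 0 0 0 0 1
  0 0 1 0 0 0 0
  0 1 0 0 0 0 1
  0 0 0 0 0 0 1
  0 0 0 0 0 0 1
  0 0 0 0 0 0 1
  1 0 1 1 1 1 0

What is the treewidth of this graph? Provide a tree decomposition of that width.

The largest bag has 2 vertices, giving width 1; this decomposition certifies tw(G) ≤ 1. Any graph with an edge has treewidth ≥ 1, and G has the edge c–g. Combining the bounds, tw(G) = 1.

Treewidth 1.
One optimal decomposition is:
Bags: B1 = {c, g}  B2 = {a, g}  B3 = {d, g}  B4 = {f, g}  B5 = {e, g}  B6 = {b, c}
Tree: B1–B2, B1–B3, B1–B4, B2–B5, B1–B6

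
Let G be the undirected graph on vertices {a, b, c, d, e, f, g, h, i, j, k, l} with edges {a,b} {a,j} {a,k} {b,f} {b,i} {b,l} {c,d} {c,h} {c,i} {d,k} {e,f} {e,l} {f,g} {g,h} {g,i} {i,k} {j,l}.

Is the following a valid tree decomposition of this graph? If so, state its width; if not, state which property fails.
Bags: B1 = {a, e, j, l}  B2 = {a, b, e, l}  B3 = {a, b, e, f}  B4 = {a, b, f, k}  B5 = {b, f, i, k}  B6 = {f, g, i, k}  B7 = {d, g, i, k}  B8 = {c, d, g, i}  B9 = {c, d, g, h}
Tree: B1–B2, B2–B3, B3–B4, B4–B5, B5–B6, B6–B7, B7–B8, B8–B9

Yes; width 3.

Every vertex of G appears in some bag (union = {a, b, c, d, e, f, g, h, i, j, k, l}); every edge is covered by a bag; and for each vertex v the set of bags containing v is connected in the bag tree. The decomposition is therefore valid. The largest bag has 4 vertices, so the width is 3.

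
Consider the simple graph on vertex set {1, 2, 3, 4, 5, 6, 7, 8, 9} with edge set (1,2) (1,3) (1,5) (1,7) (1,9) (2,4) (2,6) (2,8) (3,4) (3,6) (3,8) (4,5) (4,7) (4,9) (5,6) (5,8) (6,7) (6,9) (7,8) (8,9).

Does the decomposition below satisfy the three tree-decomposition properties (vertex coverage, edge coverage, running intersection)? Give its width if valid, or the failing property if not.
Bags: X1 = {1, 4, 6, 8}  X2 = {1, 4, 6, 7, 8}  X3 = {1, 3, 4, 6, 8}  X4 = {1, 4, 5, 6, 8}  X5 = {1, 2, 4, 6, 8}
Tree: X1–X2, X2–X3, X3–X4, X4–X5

No — vertex 9 appears in no bag.

A tree decomposition must satisfy three properties: every vertex lies in some bag; for every edge, both endpoints lie together in some bag; and for every vertex, the bags containing it form a connected subtree. Here vertex 9 appears in no bag, so the decomposition is invalid.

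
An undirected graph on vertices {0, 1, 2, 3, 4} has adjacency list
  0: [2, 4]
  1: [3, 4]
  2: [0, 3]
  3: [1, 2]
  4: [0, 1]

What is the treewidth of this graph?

A width-2 tree decomposition is:
Bags: B1 = {0, 2, 3}  B2 = {0, 1, 3}  B3 = {0, 1, 4}
Tree: B1–B2, B2–B3
Each bag holds 3 vertices, so the decomposition has width 2, which upper-bounds the treewidth. Since 0–2–3–1–4–0 is a cycle in G, G is not acyclic. Forests are exactly the graphs of treewidth ≤ 1, so tw(G) ≥ 2. Therefore the treewidth is 2.

2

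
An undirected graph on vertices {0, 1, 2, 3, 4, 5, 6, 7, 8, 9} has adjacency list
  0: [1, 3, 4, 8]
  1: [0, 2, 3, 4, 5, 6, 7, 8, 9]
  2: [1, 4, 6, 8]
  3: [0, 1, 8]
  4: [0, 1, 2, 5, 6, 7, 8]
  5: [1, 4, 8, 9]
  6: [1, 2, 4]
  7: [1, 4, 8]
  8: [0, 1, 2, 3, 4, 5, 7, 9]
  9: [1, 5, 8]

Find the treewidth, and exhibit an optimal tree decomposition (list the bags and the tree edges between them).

Each bag holds 4 vertices, so the decomposition has width 3, which upper-bounds the treewidth. Conversely, {1, 5, 8, 9} is a clique of size 4, and the vertices of any clique must share a bag in every tree decomposition; so some bag has ≥ 4 vertices and tw(G) ≥ 3. Combining the bounds, tw(G) = 3.

Treewidth 3.
One such decomposition:
Bags: B1 = {0, 1, 4, 8}  B2 = {0, 1, 3, 8}  B3 = {1, 4, 7, 8}  B4 = {1, 2, 4, 8}  B5 = {1, 2, 4, 6}  B6 = {1, 4, 5, 8}  B7 = {1, 5, 8, 9}
Tree: B1–B2, B1–B3, B3–B4, B4–B5, B1–B6, B6–B7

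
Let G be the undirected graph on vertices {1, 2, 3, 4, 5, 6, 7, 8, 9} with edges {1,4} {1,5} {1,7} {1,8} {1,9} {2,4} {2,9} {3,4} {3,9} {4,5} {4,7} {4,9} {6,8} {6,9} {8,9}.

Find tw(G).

A width-2 tree decomposition is:
Bags: B1 = {1, 4, 9}  B2 = {2, 4, 9}  B3 = {1, 4, 5}  B4 = {1, 8, 9}  B5 = {6, 8, 9}  B6 = {3, 4, 9}  B7 = {1, 4, 7}
Tree: B1–B2, B1–B3, B1–B4, B4–B5, B1–B6, B3–B7
Each bag holds 3 vertices, so the decomposition has width 2, which upper-bounds the treewidth. Conversely, {1, 8, 9} is a clique of size 3, and the vertices of any clique must share a bag in every tree decomposition; so some bag has ≥ 3 vertices and tw(G) ≥ 2. Combining the bounds, tw(G) = 2.

2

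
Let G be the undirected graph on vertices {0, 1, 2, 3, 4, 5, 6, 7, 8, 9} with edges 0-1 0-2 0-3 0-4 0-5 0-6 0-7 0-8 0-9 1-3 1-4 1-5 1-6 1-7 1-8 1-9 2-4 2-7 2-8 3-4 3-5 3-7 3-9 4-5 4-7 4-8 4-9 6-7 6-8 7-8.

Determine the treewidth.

4

A width-4 tree decomposition is:
Bags: B1 = {0, 1, 4, 7, 8}  B2 = {0, 1, 3, 4, 7}  B3 = {0, 1, 3, 4, 5}  B4 = {0, 1, 3, 4, 9}  B5 = {0, 1, 6, 7, 8}  B6 = {0, 2, 4, 7, 8}
Tree: B1–B2, B2–B3, B2–B4, B1–B5, B1–B6
Every bag has size at most 5, so the width is 5 − 1 = 4 and tw(G) ≤ 4. For the lower bound, the 5 vertices {0, 1, 4, 7, 8} are pairwise adjacent, and any tree decomposition puts a clique entirely inside one bag — forcing width ≥ 4. Hence tw(G) = 4 exactly.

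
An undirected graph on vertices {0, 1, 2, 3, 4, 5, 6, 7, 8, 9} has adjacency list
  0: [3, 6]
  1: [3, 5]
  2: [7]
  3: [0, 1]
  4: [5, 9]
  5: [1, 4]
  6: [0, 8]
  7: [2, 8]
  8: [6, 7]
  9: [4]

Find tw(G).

A width-1 tree decomposition is:
Bags: B1 = {2, 7}  B2 = {7, 8}  B3 = {6, 8}  B4 = {0, 6}  B5 = {0, 3}  B6 = {1, 3}  B7 = {1, 5}  B8 = {4, 5}  B9 = {4, 9}
Tree: B1–B2, B2–B3, B3–B4, B4–B5, B5–B6, B6–B7, B7–B8, B8–B9
Every bag has size at most 2, so the width is 2 − 1 = 1 and tw(G) ≤ 1. Any graph with an edge has treewidth ≥ 1, and G has the edge 2–7. Therefore the treewidth is 1.

1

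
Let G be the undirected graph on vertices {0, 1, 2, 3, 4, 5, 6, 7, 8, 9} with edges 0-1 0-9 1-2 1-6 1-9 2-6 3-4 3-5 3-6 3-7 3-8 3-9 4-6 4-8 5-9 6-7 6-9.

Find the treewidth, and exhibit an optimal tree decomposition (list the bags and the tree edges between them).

The largest bag has 3 vertices, giving width 2; this decomposition certifies tw(G) ≤ 2. For the lower bound, the 3 vertices {0, 1, 9} are pairwise adjacent, and any tree decomposition puts a clique entirely inside one bag — forcing width ≥ 2. The upper and lower bounds meet at 2, so that is the treewidth.

Treewidth 2.
One such decomposition:
Bags: B1 = {3, 4, 6}  B2 = {3, 6, 9}  B3 = {1, 6, 9}  B4 = {3, 6, 7}  B5 = {1, 2, 6}  B6 = {3, 5, 9}  B7 = {3, 4, 8}  B8 = {0, 1, 9}
Tree: B1–B2, B2–B3, B1–B4, B3–B5, B2–B6, B1–B7, B3–B8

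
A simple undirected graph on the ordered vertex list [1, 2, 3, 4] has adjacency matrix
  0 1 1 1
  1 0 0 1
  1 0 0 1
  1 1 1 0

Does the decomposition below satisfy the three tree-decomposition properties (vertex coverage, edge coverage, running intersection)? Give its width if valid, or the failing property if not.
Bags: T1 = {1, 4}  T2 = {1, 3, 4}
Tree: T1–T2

A tree decomposition must satisfy three properties: every vertex lies in some bag; for every edge, both endpoints lie together in some bag; and for every vertex, the bags containing it form a connected subtree. Here vertex 2 appears in no bag, so the decomposition is invalid.

No — vertex 2 appears in no bag.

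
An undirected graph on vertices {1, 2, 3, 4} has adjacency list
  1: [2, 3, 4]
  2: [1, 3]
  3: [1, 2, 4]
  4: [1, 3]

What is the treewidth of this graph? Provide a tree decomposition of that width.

Treewidth 2.
One optimal decomposition is:
Bags: B1 = {1, 2, 3}  B2 = {1, 3, 4}
Tree: B1–B2

Each bag holds 3 vertices, so the decomposition has width 2, which upper-bounds the treewidth. On the other hand G contains the 3-clique {1, 2, 3}. A clique must lie in a single bag of any decomposition, so no decomposition can have width below 2. Combining the bounds, tw(G) = 2.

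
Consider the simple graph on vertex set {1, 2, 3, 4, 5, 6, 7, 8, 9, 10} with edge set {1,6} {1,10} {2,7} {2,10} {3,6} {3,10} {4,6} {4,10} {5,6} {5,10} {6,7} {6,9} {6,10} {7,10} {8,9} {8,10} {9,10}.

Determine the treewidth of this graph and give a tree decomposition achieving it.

Treewidth 2.
One optimal decomposition is:
Bags: B1 = {6, 9, 10}  B2 = {8, 9, 10}  B3 = {3, 6, 10}  B4 = {6, 7, 10}  B5 = {5, 6, 10}  B6 = {1, 6, 10}  B7 = {4, 6, 10}  B8 = {2, 7, 10}
Tree: B1–B2, B1–B3, B1–B4, B4–B5, B1–B6, B3–B7, B4–B8

The largest bag has 3 vertices, giving width 2; this decomposition certifies tw(G) ≤ 2. On the other hand G contains the 3-clique {8, 9, 10}. A clique must lie in a single bag of any decomposition, so no decomposition can have width below 2. The upper and lower bounds meet at 2, so that is the treewidth.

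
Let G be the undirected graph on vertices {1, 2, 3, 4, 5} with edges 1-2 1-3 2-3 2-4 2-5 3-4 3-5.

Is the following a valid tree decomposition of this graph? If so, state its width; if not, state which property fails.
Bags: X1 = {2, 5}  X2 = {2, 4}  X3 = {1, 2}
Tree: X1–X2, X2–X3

No — vertex 3 appears in no bag.

A tree decomposition must satisfy three properties: every vertex lies in some bag; for every edge, both endpoints lie together in some bag; and for every vertex, the bags containing it form a connected subtree. Here vertex 3 appears in no bag, so the decomposition is invalid.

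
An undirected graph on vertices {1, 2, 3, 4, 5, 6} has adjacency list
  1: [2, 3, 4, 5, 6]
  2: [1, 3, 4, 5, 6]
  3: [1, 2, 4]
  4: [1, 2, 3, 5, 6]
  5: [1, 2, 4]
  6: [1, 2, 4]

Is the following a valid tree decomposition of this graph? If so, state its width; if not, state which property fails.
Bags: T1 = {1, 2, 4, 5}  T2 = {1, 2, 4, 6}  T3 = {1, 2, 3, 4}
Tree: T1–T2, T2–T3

Yes; width 3.

Every vertex of G appears in some bag (union = {1, 2, 3, 4, 5, 6}); every edge is covered by a bag; and for each vertex v the set of bags containing v is connected in the bag tree. The decomposition is therefore valid. The largest bag has 4 vertices, so the width is 3.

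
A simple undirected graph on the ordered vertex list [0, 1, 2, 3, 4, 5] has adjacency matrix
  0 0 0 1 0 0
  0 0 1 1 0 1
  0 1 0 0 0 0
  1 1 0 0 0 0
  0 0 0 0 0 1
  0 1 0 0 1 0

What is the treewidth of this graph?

A width-1 tree decomposition is:
Bags: B1 = {1, 5}  B2 = {1, 3}  B3 = {4, 5}  B4 = {1, 2}  B5 = {0, 3}
Tree: B1–B2, B1–B3, B2–B4, B2–B5
Every bag has size at most 2, so the width is 2 − 1 = 1 and tw(G) ≤ 1. Any graph with an edge has treewidth ≥ 1, and G has the edge 1–5. Hence tw(G) = 1 exactly.

1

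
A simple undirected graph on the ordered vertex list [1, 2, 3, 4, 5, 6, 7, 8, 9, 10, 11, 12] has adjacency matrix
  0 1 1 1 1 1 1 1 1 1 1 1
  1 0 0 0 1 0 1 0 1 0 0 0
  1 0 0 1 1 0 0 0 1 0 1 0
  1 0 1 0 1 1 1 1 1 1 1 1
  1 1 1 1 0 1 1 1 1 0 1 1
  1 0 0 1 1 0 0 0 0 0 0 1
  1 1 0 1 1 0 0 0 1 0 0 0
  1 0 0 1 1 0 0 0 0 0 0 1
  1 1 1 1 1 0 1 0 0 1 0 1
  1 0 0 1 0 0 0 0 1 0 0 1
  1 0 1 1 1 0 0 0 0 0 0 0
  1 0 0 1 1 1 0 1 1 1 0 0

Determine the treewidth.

4

A width-4 tree decomposition is:
Bags: B1 = {1, 4, 5, 7, 9}  B2 = {1, 3, 4, 5, 9}  B3 = {1, 4, 5, 9, 12}  B4 = {1, 4, 5, 8, 12}  B5 = {1, 3, 4, 5, 11}  B6 = {1, 2, 5, 7, 9}  B7 = {1, 4, 5, 6, 12}  B8 = {1, 4, 9, 10, 12}
Tree: B1–B2, B1–B3, B3–B4, B2–B5, B1–B6, B3–B7, B3–B8
The largest bag has 5 vertices, giving width 4; this decomposition certifies tw(G) ≤ 4. On the other hand G contains the 5-clique {1, 2, 5, 7, 9}. A clique must lie in a single bag of any decomposition, so no decomposition can have width below 4. Hence tw(G) = 4 exactly.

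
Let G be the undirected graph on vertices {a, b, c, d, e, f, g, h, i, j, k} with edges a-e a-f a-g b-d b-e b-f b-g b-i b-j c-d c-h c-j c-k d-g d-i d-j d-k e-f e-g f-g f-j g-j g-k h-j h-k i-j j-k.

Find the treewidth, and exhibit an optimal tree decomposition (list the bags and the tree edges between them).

Treewidth 3.
One optimal decomposition is:
Bags: B1 = {b, d, g, j}  B2 = {b, f, g, j}  B3 = {d, g, j, k}  B4 = {c, d, j, k}  B5 = {b, e, f, g}  B6 = {b, d, i, j}  B7 = {a, e, f, g}  B8 = {c, h, j, k}
Tree: B1–B2, B1–B3, B3–B4, B2–B5, B1–B6, B5–B7, B4–B8

The largest bag has 4 vertices, giving width 3; this decomposition certifies tw(G) ≤ 3. Conversely, {d, g, j, k} is a clique of size 4, and the vertices of any clique must share a bag in every tree decomposition; so some bag has ≥ 4 vertices and tw(G) ≥ 3. Hence tw(G) = 3 exactly.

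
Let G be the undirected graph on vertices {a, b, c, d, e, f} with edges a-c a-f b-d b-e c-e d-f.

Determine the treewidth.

A width-2 tree decomposition is:
Bags: B1 = {a, d, f}  B2 = {a, b, d}  B3 = {a, b, e}  B4 = {a, c, e}
Tree: B1–B2, B2–B3, B3–B4
The largest bag has 3 vertices, giving width 2; this decomposition certifies tw(G) ≤ 2. Since a–f–d–b–e–c–a is a cycle in G, G is not acyclic. Forests are exactly the graphs of treewidth ≤ 1, so tw(G) ≥ 2. Hence tw(G) = 2 exactly.

2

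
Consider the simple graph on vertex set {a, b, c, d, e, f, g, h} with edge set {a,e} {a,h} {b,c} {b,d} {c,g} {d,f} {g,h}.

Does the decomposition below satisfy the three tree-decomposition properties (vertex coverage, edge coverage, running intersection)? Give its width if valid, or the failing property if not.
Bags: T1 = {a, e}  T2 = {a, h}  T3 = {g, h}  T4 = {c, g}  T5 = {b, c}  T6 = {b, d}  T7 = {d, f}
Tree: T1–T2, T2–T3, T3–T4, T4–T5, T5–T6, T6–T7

Yes; width 1.

Every vertex of G appears in some bag (union = {a, b, c, d, e, f, g, h}); every edge is covered by a bag; and for each vertex v the set of bags containing v is connected in the bag tree. The decomposition is therefore valid. The largest bag has 2 vertices, so the width is 1.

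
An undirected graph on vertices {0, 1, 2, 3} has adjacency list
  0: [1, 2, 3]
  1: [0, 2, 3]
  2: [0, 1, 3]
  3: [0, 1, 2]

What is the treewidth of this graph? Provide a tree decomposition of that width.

Treewidth 3.
One such decomposition:
Bags: B1 = {0, 1, 2, 3}
Tree: (single bag)

A single bag containing all 4 vertices is trivially a valid decomposition of width 3. On the other hand G contains the 4-clique {0, 1, 2, 3}. A clique must lie in a single bag of any decomposition, so no decomposition can have width below 3. The upper and lower bounds meet at 3, so that is the treewidth.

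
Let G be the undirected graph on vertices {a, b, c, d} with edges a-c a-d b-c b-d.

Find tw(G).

A width-2 tree decomposition is:
Bags: B1 = {a, b, c}  B2 = {a, b, d}
Tree: B1–B2
Each bag holds 3 vertices, so the decomposition has width 2, which upper-bounds the treewidth. The edges b–c–a–d–b form a cycle, so G is not a tree and its treewidth is at least 2. Combining the bounds, tw(G) = 2.

2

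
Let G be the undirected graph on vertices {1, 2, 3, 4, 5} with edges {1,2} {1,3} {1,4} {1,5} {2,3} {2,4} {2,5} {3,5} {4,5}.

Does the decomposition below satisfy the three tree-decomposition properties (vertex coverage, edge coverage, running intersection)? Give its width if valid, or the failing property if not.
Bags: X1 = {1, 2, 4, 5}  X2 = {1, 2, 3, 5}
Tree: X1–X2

Yes; width 3.

Checking the three conditions: (i) the bags cover all of {1, 2, 3, 4, 5}; (ii) for each edge, some bag contains both endpoints; (iii) the bags containing any fixed vertex form a subtree. All hold, so the decomposition is valid with width 4 − 1 = 3.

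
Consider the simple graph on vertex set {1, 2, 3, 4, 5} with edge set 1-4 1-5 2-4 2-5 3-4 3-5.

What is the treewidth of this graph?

A width-2 tree decomposition is:
Bags: B1 = {2, 4, 5}  B2 = {3, 4, 5}  B3 = {1, 4, 5}
Tree: B1–B2, B2–B3
Every bag has size at most 3, so the width is 3 − 1 = 2 and tw(G) ≤ 2. The edges 2–4–3–5–2 form a cycle, so G is not a tree and its treewidth is at least 2. Combining the bounds, tw(G) = 2.

2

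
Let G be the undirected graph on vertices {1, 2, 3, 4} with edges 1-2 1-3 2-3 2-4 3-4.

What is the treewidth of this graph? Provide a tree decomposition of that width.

Every bag has size at most 3, so the width is 3 − 1 = 2 and tw(G) ≤ 2. On the other hand G contains the 3-clique {1, 2, 3}. A clique must lie in a single bag of any decomposition, so no decomposition can have width below 2. Therefore the treewidth is 2.

Treewidth 2.
Bags: B1 = {2, 3, 4}  B2 = {1, 2, 3}
Tree: B1–B2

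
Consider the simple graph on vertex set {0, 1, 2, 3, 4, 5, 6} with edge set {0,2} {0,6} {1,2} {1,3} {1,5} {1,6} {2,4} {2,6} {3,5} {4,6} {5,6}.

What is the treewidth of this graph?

A width-2 tree decomposition is:
Bags: B1 = {1, 2, 6}  B2 = {2, 4, 6}  B3 = {1, 5, 6}  B4 = {1, 3, 5}  B5 = {0, 2, 6}
Tree: B1–B2, B1–B3, B3–B4, B1–B5
The largest bag has 3 vertices, giving width 2; this decomposition certifies tw(G) ≤ 2. For the lower bound, the 3 vertices {1, 3, 5} are pairwise adjacent, and any tree decomposition puts a clique entirely inside one bag — forcing width ≥ 2. The upper and lower bounds meet at 2, so that is the treewidth.

2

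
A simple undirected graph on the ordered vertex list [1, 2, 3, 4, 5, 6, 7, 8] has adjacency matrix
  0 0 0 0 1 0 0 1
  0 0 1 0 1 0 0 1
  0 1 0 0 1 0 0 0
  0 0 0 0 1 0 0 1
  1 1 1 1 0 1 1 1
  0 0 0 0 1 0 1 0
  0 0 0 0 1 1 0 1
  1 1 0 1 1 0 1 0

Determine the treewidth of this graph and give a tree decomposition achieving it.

Treewidth 2.
Bags: B1 = {5, 7, 8}  B2 = {4, 5, 8}  B3 = {5, 6, 7}  B4 = {2, 5, 8}  B5 = {1, 5, 8}  B6 = {2, 3, 5}
Tree: B1–B2, B1–B3, B1–B4, B1–B5, B4–B6

Every bag has size at most 3, so the width is 3 − 1 = 2 and tw(G) ≤ 2. On the other hand G contains the 3-clique {1, 5, 8}. A clique must lie in a single bag of any decomposition, so no decomposition can have width below 2. The upper and lower bounds meet at 2, so that is the treewidth.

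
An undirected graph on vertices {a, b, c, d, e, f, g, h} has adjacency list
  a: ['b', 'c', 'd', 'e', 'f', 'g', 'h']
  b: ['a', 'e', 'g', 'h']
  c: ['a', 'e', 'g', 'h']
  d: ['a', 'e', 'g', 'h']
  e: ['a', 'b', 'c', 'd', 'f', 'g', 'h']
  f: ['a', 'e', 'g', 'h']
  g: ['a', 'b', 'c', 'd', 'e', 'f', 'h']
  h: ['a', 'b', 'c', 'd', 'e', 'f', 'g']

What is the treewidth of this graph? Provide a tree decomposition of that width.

Each bag holds 5 vertices, so the decomposition has width 4, which upper-bounds the treewidth. For the lower bound, the 5 vertices {a, d, e, g, h} are pairwise adjacent, and any tree decomposition puts a clique entirely inside one bag — forcing width ≥ 4. Therefore the treewidth is 4.

Treewidth 4.
Bags: B1 = {a, b, e, g, h}  B2 = {a, e, f, g, h}  B3 = {a, d, e, g, h}  B4 = {a, c, e, g, h}
Tree: B1–B2, B1–B3, B2–B4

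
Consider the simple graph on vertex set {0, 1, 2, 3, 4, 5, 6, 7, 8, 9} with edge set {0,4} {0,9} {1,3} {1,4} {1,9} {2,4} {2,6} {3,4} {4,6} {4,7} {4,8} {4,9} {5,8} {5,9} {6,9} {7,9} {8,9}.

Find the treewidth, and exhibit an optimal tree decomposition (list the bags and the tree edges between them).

Treewidth 2.
Bags: B1 = {1, 4, 9}  B2 = {4, 7, 9}  B3 = {0, 4, 9}  B4 = {4, 6, 9}  B5 = {4, 8, 9}  B6 = {1, 3, 4}  B7 = {2, 4, 6}  B8 = {5, 8, 9}
Tree: B1–B2, B1–B3, B2–B4, B2–B5, B1–B6, B4–B7, B5–B8

The largest bag has 3 vertices, giving width 2; this decomposition certifies tw(G) ≤ 2. On the other hand G contains the 3-clique {0, 4, 9}. A clique must lie in a single bag of any decomposition, so no decomposition can have width below 2. The upper and lower bounds meet at 2, so that is the treewidth.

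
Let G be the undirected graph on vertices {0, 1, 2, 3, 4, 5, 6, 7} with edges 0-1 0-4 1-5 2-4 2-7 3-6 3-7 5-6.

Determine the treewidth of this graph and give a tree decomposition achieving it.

Every bag has size at most 3, so the width is 3 − 1 = 2 and tw(G) ≤ 2. For the lower bound, G contains the cycle 0–4–2–7–3–6–5–1–0, so G is not a forest; only forests have treewidth ≤ 1, hence tw(G) ≥ 2. Therefore the treewidth is 2.

Treewidth 2.
One such decomposition:
Bags: B1 = {0, 2, 4}  B2 = {0, 2, 7}  B3 = {0, 3, 7}  B4 = {0, 3, 6}  B5 = {0, 5, 6}  B6 = {0, 1, 5}
Tree: B1–B2, B2–B3, B3–B4, B4–B5, B5–B6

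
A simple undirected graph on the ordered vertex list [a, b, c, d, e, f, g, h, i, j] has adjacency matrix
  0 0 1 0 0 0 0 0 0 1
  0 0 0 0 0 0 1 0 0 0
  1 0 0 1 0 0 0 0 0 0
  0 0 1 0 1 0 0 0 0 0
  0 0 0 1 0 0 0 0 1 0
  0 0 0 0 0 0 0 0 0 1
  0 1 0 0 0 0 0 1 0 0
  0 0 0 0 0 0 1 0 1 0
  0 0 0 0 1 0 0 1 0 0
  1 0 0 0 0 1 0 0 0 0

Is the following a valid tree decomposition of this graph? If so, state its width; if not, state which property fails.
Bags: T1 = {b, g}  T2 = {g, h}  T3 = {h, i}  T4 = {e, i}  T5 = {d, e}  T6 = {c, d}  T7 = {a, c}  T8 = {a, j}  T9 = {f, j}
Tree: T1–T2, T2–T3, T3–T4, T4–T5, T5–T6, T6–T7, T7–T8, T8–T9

Checking the three conditions: (i) the bags cover all of {a, b, c, d, e, f, g, h, i, j}; (ii) for each edge, some bag contains both endpoints; (iii) the bags containing any fixed vertex form a subtree. All hold, so the decomposition is valid with width 2 − 1 = 1.

Yes; width 1.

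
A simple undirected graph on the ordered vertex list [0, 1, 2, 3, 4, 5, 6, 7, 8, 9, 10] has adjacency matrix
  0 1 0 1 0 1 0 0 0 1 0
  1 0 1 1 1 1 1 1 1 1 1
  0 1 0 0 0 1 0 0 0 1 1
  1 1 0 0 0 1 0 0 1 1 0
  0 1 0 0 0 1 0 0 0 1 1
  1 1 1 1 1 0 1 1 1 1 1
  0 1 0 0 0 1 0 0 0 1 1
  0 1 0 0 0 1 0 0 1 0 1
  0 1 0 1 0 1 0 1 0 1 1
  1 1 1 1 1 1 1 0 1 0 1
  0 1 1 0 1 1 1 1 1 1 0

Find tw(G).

A width-4 tree decomposition is:
Bags: B1 = {1, 5, 8, 9, 10}  B2 = {1, 2, 5, 9, 10}  B3 = {1, 3, 5, 8, 9}  B4 = {1, 4, 5, 9, 10}  B5 = {0, 1, 3, 5, 9}  B6 = {1, 5, 6, 9, 10}  B7 = {1, 5, 7, 8, 10}
Tree: B1–B2, B1–B3, B1–B4, B3–B5, B1–B6, B1–B7
Each bag holds 5 vertices, so the decomposition has width 4, which upper-bounds the treewidth. For the lower bound, the 5 vertices {0, 1, 3, 5, 9} are pairwise adjacent, and any tree decomposition puts a clique entirely inside one bag — forcing width ≥ 4. Hence tw(G) = 4 exactly.

4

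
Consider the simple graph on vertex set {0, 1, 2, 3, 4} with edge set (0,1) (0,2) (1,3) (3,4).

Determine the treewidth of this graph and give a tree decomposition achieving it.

Every bag has size at most 2, so the width is 2 − 1 = 1 and tw(G) ≤ 1. G has an edge, so its treewidth is at least 1. Combining the bounds, tw(G) = 1.

Treewidth 1.
One optimal decomposition is:
Bags: B1 = {0, 2}  B2 = {0, 1}  B3 = {1, 3}  B4 = {3, 4}
Tree: B1–B2, B2–B3, B3–B4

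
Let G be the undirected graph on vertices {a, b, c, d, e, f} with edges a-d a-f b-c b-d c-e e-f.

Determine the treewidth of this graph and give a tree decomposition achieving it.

The largest bag has 3 vertices, giving width 2; this decomposition certifies tw(G) ≤ 2. Since e–f–a–d–b–c–e is a cycle in G, G is not acyclic. Forests are exactly the graphs of treewidth ≤ 1, so tw(G) ≥ 2. Therefore the treewidth is 2.

Treewidth 2.
Bags: B1 = {a, e, f}  B2 = {a, d, e}  B3 = {b, d, e}  B4 = {b, c, e}
Tree: B1–B2, B2–B3, B3–B4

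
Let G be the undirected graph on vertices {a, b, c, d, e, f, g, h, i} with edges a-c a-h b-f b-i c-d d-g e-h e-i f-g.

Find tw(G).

A width-2 tree decomposition is:
Bags: B1 = {c, d, g}  B2 = {c, f, g}  B3 = {b, c, f}  B4 = {b, c, i}  B5 = {c, e, i}  B6 = {c, e, h}  B7 = {a, c, h}
Tree: B1–B2, B2–B3, B3–B4, B4–B5, B5–B6, B6–B7
The largest bag has 3 vertices, giving width 2; this decomposition certifies tw(G) ≤ 2. The edges c–d–g–f–b–i–e–h–a–c form a cycle, so G is not a tree and its treewidth is at least 2. Therefore the treewidth is 2.

2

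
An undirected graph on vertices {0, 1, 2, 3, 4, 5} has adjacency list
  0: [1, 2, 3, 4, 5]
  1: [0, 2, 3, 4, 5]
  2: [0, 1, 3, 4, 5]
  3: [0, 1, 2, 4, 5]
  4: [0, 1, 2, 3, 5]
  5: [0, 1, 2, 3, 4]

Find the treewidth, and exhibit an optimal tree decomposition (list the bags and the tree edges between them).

Treewidth 5.
Bags: B1 = {0, 1, 2, 3, 4, 5}
Tree: (single bag)

With just one bag of size 6, the width is 6 − 1 = 5, so tw(G) ≤ 5. For the lower bound, the 6 vertices {0, 1, 2, 3, 4, 5} are pairwise adjacent, and any tree decomposition puts a clique entirely inside one bag — forcing width ≥ 5. Therefore the treewidth is 5.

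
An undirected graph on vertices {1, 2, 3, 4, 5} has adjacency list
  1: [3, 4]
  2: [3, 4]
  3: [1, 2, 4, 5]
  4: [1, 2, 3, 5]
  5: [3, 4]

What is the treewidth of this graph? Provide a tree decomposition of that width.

The largest bag has 3 vertices, giving width 2; this decomposition certifies tw(G) ≤ 2. Conversely, {1, 3, 4} is a clique of size 3, and the vertices of any clique must share a bag in every tree decomposition; so some bag has ≥ 3 vertices and tw(G) ≥ 2. Therefore the treewidth is 2.

Treewidth 2.
One optimal decomposition is:
Bags: B1 = {3, 4, 5}  B2 = {1, 3, 4}  B3 = {2, 3, 4}
Tree: B1–B2, B1–B3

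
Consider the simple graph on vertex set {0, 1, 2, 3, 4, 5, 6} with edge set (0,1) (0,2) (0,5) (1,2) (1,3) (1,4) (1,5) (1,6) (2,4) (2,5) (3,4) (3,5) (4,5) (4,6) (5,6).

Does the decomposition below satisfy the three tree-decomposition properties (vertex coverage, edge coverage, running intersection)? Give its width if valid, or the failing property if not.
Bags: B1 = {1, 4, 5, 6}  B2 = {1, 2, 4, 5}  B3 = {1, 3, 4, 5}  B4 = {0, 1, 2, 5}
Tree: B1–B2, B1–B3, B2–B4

Yes; width 3.

Every vertex of G appears in some bag (union = {0, 1, 2, 3, 4, 5, 6}); every edge is covered by a bag; and for each vertex v the set of bags containing v is connected in the bag tree. The decomposition is therefore valid. The largest bag has 4 vertices, so the width is 3.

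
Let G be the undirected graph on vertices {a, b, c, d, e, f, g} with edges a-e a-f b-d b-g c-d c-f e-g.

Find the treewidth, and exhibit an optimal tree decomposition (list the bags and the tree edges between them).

Each bag holds 3 vertices, so the decomposition has width 2, which upper-bounds the treewidth. The edges b–d–c–f–a–e–g–b form a cycle, so G is not a tree and its treewidth is at least 2. Therefore the treewidth is 2.

Treewidth 2.
One such decomposition:
Bags: B1 = {b, c, d}  B2 = {b, c, f}  B3 = {a, b, f}  B4 = {a, b, e}  B5 = {b, e, g}
Tree: B1–B2, B2–B3, B3–B4, B4–B5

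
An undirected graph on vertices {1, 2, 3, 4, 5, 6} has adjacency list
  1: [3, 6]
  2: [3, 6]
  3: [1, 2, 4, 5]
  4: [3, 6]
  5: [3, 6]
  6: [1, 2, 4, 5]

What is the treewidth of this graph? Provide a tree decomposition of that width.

Every bag has size at most 3, so the width is 3 − 1 = 2 and tw(G) ≤ 2. Since 5–6–1–3–5 is a cycle in G, G is not acyclic. Forests are exactly the graphs of treewidth ≤ 1, so tw(G) ≥ 2. Hence tw(G) = 2 exactly.

Treewidth 2.
One such decomposition:
Bags: B1 = {3, 5, 6}  B2 = {1, 3, 6}  B3 = {3, 4, 6}  B4 = {2, 3, 6}
Tree: B1–B2, B2–B3, B3–B4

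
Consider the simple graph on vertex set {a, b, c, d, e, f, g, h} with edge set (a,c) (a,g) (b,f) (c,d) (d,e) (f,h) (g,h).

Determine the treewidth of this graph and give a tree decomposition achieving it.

Treewidth 1.
One optimal decomposition is:
Bags: B1 = {b, f}  B2 = {f, h}  B3 = {g, h}  B4 = {a, g}  B5 = {a, c}  B6 = {c, d}  B7 = {d, e}
Tree: B1–B2, B2–B3, B3–B4, B4–B5, B5–B6, B6–B7

Each bag holds 2 vertices, so the decomposition has width 1, which upper-bounds the treewidth. Since G has at least one edge (e.g. b–f), it is not an edgeless graph, so tw(G) ≥ 1. Hence tw(G) = 1 exactly.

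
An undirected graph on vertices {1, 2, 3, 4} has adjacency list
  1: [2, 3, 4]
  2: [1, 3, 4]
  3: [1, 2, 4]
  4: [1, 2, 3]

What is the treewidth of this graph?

3

A width-3 tree decomposition is:
Bags: B1 = {1, 2, 3, 4}
Tree: (single bag)
A single bag containing all 4 vertices is trivially a valid decomposition of width 3. On the other hand G contains the 4-clique {1, 2, 3, 4}. A clique must lie in a single bag of any decomposition, so no decomposition can have width below 3. Therefore the treewidth is 3.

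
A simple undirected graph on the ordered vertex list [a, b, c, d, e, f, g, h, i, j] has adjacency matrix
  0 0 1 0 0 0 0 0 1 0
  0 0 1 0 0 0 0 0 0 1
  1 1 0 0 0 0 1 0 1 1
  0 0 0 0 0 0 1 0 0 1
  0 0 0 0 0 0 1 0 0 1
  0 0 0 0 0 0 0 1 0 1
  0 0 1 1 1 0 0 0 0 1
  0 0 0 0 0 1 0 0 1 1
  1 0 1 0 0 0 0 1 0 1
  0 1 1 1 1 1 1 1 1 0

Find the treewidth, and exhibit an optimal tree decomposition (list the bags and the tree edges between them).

Treewidth 2.
One optimal decomposition is:
Bags: B1 = {c, g, j}  B2 = {c, i, j}  B3 = {h, i, j}  B4 = {e, g, j}  B5 = {a, c, i}  B6 = {f, h, j}  B7 = {d, g, j}  B8 = {b, c, j}
Tree: B1–B2, B2–B3, B1–B4, B2–B5, B3–B6, B4–B7, B2–B8

The largest bag has 3 vertices, giving width 2; this decomposition certifies tw(G) ≤ 2. On the other hand G contains the 3-clique {f, h, j}. A clique must lie in a single bag of any decomposition, so no decomposition can have width below 2. Therefore the treewidth is 2.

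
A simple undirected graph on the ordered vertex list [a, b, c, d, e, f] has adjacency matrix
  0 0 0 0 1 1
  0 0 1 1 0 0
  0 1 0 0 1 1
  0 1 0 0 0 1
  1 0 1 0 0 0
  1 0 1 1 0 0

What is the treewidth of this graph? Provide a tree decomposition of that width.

Each bag holds 3 vertices, so the decomposition has width 2, which upper-bounds the treewidth. Since b–d–f–c–b is a cycle in G, G is not acyclic. Forests are exactly the graphs of treewidth ≤ 1, so tw(G) ≥ 2. Hence tw(G) = 2 exactly.

Treewidth 2.
One such decomposition:
Bags: B1 = {b, c, d}  B2 = {c, d, f}  B3 = {c, e, f}  B4 = {a, e, f}
Tree: B1–B2, B2–B3, B3–B4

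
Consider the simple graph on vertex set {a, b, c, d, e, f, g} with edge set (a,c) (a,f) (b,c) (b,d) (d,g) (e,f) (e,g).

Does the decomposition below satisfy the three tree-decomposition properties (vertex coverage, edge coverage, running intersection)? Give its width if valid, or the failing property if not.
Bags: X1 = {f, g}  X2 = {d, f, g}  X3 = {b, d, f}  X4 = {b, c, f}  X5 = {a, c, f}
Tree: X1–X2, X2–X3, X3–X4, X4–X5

No — vertex e appears in no bag.

A tree decomposition must satisfy three properties: every vertex lies in some bag; for every edge, both endpoints lie together in some bag; and for every vertex, the bags containing it form a connected subtree. Here vertex e appears in no bag, so the decomposition is invalid.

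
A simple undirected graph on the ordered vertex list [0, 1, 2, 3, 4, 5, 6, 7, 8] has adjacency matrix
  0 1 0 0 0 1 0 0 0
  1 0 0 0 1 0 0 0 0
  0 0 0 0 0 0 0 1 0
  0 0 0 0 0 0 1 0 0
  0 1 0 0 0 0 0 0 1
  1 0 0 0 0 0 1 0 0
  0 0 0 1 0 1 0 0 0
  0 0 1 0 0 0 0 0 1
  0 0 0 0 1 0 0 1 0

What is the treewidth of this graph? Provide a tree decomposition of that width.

Treewidth 1.
One optimal decomposition is:
Bags: B1 = {2, 7}  B2 = {7, 8}  B3 = {4, 8}  B4 = {1, 4}  B5 = {0, 1}  B6 = {0, 5}  B7 = {5, 6}  B8 = {3, 6}
Tree: B1–B2, B2–B3, B3–B4, B4–B5, B5–B6, B6–B7, B7–B8

Each bag holds 2 vertices, so the decomposition has width 1, which upper-bounds the treewidth. G has an edge, so its treewidth is at least 1. The upper and lower bounds meet at 1, so that is the treewidth.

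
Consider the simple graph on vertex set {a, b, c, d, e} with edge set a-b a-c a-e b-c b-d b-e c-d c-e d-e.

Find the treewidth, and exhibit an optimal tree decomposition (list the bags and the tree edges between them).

Treewidth 3.
Bags: B1 = {a, b, c, e}  B2 = {b, c, d, e}
Tree: B1–B2

Each bag holds 4 vertices, so the decomposition has width 3, which upper-bounds the treewidth. For the lower bound, the 4 vertices {b, c, d, e} are pairwise adjacent, and any tree decomposition puts a clique entirely inside one bag — forcing width ≥ 3. Therefore the treewidth is 3.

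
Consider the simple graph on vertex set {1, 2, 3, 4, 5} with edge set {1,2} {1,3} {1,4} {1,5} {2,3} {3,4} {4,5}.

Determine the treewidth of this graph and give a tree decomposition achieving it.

Every bag has size at most 3, so the width is 3 − 1 = 2 and tw(G) ≤ 2. On the other hand G contains the 3-clique {1, 2, 3}. A clique must lie in a single bag of any decomposition, so no decomposition can have width below 2. Combining the bounds, tw(G) = 2.

Treewidth 2.
One such decomposition:
Bags: B1 = {1, 3, 4}  B2 = {1, 4, 5}  B3 = {1, 2, 3}
Tree: B1–B2, B1–B3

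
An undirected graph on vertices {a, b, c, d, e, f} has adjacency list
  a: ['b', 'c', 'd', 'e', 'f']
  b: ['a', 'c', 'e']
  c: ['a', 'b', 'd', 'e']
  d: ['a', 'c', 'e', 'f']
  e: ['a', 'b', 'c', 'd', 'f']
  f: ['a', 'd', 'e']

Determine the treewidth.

A width-3 tree decomposition is:
Bags: B1 = {a, b, c, e}  B2 = {a, c, d, e}  B3 = {a, d, e, f}
Tree: B1–B2, B2–B3
Every bag has size at most 4, so the width is 4 − 1 = 3 and tw(G) ≤ 3. For the lower bound, the 4 vertices {a, c, d, e} are pairwise adjacent, and any tree decomposition puts a clique entirely inside one bag — forcing width ≥ 3. The upper and lower bounds meet at 3, so that is the treewidth.

3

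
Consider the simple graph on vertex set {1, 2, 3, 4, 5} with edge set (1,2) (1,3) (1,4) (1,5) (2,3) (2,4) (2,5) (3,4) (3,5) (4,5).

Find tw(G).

4

A width-4 tree decomposition is:
Bags: B1 = {1, 2, 3, 4, 5}
Tree: (single bag)
With just one bag of size 5, the width is 5 − 1 = 4, so tw(G) ≤ 4. For the lower bound, the 5 vertices {1, 2, 3, 4, 5} are pairwise adjacent, and any tree decomposition puts a clique entirely inside one bag — forcing width ≥ 4. Therefore the treewidth is 4.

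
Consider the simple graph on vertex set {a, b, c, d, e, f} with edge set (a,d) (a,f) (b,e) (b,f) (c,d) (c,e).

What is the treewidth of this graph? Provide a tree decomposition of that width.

Treewidth 2.
One such decomposition:
Bags: B1 = {b, e, f}  B2 = {c, e, f}  B3 = {c, d, f}  B4 = {a, d, f}
Tree: B1–B2, B2–B3, B3–B4

The largest bag has 3 vertices, giving width 2; this decomposition certifies tw(G) ≤ 2. Since f–b–e–c–d–a–f is a cycle in G, G is not acyclic. Forests are exactly the graphs of treewidth ≤ 1, so tw(G) ≥ 2. Combining the bounds, tw(G) = 2.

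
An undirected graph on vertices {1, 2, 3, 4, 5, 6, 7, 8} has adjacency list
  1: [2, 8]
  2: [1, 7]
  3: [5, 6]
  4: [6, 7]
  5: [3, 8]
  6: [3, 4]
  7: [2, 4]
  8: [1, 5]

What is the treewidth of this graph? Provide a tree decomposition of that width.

Every bag has size at most 3, so the width is 3 − 1 = 2 and tw(G) ≤ 2. The edges 5–3–6–4–7–2–1–8–5 form a cycle, so G is not a tree and its treewidth is at least 2. The upper and lower bounds meet at 2, so that is the treewidth.

Treewidth 2.
Bags: B1 = {3, 5, 6}  B2 = {4, 5, 6}  B3 = {4, 5, 7}  B4 = {2, 5, 7}  B5 = {1, 2, 5}  B6 = {1, 5, 8}
Tree: B1–B2, B2–B3, B3–B4, B4–B5, B5–B6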